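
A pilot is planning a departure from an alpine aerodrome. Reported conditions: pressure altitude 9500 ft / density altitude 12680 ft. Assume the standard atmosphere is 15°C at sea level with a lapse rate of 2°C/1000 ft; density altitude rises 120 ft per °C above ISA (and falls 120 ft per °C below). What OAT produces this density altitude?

22.5°C

Density altitude − pressure altitude = 12680 − 9500 = +3180 ft.
At 120 ft/°C that is an ISA deviation of 3180/120 = +26.5°C.
ISA temperature at 9500 ft = 15 − 2 × (9500/1000) = -4°C.
OAT = ISA + deviation = -4 + (+26.5) = 22.5°C.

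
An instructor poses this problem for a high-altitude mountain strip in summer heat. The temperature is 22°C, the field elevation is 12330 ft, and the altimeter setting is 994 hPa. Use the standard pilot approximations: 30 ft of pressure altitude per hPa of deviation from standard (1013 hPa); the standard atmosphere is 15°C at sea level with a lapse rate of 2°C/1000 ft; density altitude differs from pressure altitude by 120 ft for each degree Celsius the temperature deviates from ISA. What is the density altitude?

16836 ft

Pressure altitude = 12330 + (1013 − 994) × 30 = 12330 + (+570) = 12900 ft.
ISA temperature at 12900 ft = 15 − 2 × (12900/1000) = -10.8°C.
ISA deviation = 22 − (-10.8) = +32.8°C.
Density altitude = 12900 + 120 × (32.8) = 16836 ft.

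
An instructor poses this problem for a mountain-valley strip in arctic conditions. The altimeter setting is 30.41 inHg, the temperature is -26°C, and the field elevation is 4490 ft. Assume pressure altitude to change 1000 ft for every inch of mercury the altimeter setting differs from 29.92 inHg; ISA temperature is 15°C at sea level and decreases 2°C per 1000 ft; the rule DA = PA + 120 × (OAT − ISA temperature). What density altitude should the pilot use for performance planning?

40 ft

Pressure altitude = 4490 + (29.92 − 30.41) × 1000 = 4490 + (-490) = 4000 ft.
ISA temperature at 4000 ft = 15 − 2 × (4000/1000) = 7°C.
ISA deviation = -26 − 7 = -33°C.
Density altitude = 4000 + 120 × (-33) = 40 ft.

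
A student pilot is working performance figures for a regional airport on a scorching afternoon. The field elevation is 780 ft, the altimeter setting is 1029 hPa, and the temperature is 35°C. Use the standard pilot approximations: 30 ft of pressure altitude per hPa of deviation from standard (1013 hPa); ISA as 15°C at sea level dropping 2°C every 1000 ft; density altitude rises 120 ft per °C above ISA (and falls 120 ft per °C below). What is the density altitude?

2772 ft

Pressure altitude = 780 + (1013 − 1029) × 30 = 780 + (-480) = 300 ft.
ISA temperature at 300 ft = 15 − 2 × (300/1000) = 14.4°C.
ISA deviation = 35 − 14.4 = +20.6°C.
Density altitude = 300 + 120 × (20.6) = 2772 ft.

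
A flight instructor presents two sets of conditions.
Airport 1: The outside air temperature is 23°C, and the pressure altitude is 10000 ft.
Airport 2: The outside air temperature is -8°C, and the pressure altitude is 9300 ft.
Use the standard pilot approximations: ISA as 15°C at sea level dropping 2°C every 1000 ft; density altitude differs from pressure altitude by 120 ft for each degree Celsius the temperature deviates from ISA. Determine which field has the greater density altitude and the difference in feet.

Airport 1: ISA temp = -5°C, deviation +28°C, DA = 10000 + 120 × 28 = 13360 ft.
Airport 2: ISA temp = -3.6°C, deviation -4.4°C, DA = 9300 + 120 × (-4.4) = 8772 ft.
Airport 1 is higher by 13360 − 8772 = 4588 ft.

Airport 1 by 4588 ft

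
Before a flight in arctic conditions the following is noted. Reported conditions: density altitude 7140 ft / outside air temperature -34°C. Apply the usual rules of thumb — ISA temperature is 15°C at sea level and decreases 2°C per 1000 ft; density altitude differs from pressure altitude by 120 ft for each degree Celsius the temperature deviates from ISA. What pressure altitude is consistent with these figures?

DA = PA + 120 × (OAT − (15 − 2·PA/1000)) = PA + 120·OAT − 1800 + 0.24·PA = 1.24·PA + 120·OAT − 1800.
So 1.24·PA = 7140 − 120 × (-34) + 1800 = 13020.
PA = 13020 / 1.24 = 10500 ft.

10500 ft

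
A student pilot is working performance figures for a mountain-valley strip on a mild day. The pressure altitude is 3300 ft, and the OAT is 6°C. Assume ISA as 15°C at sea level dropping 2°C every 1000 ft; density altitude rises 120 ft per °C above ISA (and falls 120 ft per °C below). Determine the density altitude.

3012 ft

ISA temperature at 3300 ft = 15 − 2 × (3300/1000) = 8.4°C.
ISA deviation = 6 − 8.4 = -2.4°C.
Density altitude = 3300 + 120 × (-2.4) = 3300 + (-288) = 3012 ft.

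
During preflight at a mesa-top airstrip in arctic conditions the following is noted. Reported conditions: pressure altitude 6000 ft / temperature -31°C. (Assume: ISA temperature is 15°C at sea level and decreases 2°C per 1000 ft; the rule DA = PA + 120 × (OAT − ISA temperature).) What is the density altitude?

ISA temperature at 6000 ft = 15 − 2 × (6000/1000) = 3°C.
ISA deviation = -31 − 3 = -34°C.
Density altitude = 6000 + 120 × (-34) = 6000 + (-4080) = 1920 ft.

1920 ft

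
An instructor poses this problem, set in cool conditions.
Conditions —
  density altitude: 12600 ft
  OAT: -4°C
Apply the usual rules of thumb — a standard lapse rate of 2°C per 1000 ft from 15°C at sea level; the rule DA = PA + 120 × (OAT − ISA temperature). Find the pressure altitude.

DA = PA + 120 × (OAT − (15 − 2·PA/1000)) = PA + 120·OAT − 1800 + 0.24·PA = 1.24·PA + 120·OAT − 1800.
So 1.24·PA = 12600 − 120 × (-4) + 1800 = 14880.
PA = 14880 / 1.24 = 12000 ft.

12000 ft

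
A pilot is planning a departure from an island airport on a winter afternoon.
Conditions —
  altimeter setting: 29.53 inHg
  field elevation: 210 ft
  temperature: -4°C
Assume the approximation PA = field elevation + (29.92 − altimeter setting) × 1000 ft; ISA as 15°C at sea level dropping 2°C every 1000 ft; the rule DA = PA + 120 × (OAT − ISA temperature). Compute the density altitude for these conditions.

Pressure altitude = 210 + (29.92 − 29.53) × 1000 = 210 + (+390) = 600 ft.
ISA temperature at 600 ft = 15 − 2 × (600/1000) = 13.8°C.
ISA deviation = -4 − 13.8 = -17.8°C.
Density altitude = 600 + 120 × (-17.8) = -1536 ft.

-1536 ft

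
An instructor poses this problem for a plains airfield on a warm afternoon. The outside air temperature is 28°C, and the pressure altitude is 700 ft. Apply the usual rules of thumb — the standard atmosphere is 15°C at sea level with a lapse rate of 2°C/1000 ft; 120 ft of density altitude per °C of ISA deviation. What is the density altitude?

2428 ft

ISA temperature at 700 ft = 15 − 2 × (700/1000) = 13.6°C.
ISA deviation = 28 − 13.6 = +14.4°C.
Density altitude = 700 + 120 × (14.4) = 700 + (+1728) = 2428 ft.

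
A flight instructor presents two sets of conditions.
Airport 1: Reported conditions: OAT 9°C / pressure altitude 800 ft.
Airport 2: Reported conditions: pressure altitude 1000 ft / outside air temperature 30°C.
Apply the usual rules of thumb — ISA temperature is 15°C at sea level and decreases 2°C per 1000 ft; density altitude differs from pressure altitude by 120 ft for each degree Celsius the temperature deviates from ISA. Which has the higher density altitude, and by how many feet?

Airport 1: ISA temp = 13.4°C, deviation -4.4°C, DA = 800 + 120 × (-4.4) = 272 ft.
Airport 2: ISA temp = 13°C, deviation +17°C, DA = 1000 + 120 × 17 = 3040 ft.
Airport 2 is higher by 3040 − 272 = 2768 ft.

Airport 2 by 2768 ft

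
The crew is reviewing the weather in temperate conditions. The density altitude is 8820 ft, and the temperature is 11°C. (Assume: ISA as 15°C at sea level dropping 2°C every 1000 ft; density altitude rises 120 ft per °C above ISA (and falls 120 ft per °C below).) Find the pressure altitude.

7500 ft

DA = PA + 120 × (OAT − (15 − 2·PA/1000)) = PA + 120·OAT − 1800 + 0.24·PA = 1.24·PA + 120·OAT − 1800.
So 1.24·PA = 8820 − 120 × 11 + 1800 = 9300.
PA = 9300 / 1.24 = 7500 ft.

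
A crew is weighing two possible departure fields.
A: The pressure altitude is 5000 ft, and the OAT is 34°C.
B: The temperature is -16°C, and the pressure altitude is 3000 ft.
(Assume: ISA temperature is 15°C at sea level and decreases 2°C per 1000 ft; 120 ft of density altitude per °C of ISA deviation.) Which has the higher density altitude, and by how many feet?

A: ISA temp = 5°C, deviation +29°C, DA = 5000 + 120 × 29 = 8480 ft.
B: ISA temp = 9°C, deviation -25°C, DA = 3000 + 120 × (-25) = 0 ft.
A is higher by 8480 − 0 = 8480 ft.

A by 8480 ft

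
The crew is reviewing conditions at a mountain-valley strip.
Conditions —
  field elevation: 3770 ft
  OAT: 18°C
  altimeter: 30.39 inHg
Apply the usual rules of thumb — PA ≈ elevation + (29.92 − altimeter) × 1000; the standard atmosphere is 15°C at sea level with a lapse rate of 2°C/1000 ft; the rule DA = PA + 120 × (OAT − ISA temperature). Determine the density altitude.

4452 ft

Pressure altitude = 3770 + (29.92 − 30.39) × 1000 = 3770 + (-470) = 3300 ft.
ISA temperature at 3300 ft = 15 − 2 × (3300/1000) = 8.4°C.
ISA deviation = 18 − 8.4 = +9.6°C.
Density altitude = 3300 + 120 × (9.6) = 4452 ft.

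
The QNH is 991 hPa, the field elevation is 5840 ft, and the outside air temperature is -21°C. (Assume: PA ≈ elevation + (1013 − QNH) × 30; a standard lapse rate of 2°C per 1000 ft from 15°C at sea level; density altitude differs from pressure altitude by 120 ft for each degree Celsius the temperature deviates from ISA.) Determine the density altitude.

Pressure altitude = 5840 + (1013 − 991) × 30 = 5840 + (+660) = 6500 ft.
ISA temperature at 6500 ft = 15 − 2 × (6500/1000) = 2°C.
ISA deviation = -21 − 2 = -23°C.
Density altitude = 6500 + 120 × (-23) = 3740 ft.

3740 ft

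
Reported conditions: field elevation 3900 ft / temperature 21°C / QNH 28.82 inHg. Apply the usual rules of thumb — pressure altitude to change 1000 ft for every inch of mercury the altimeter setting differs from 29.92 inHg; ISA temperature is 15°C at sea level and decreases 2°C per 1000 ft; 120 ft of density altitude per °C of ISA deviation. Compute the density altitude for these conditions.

Pressure altitude = 3900 + (29.92 − 28.82) × 1000 = 3900 + (+1100) = 5000 ft.
ISA temperature at 5000 ft = 15 − 2 × (5000/1000) = 5°C.
ISA deviation = 21 − 5 = +16°C.
Density altitude = 5000 + 120 × (16) = 6920 ft.

6920 ft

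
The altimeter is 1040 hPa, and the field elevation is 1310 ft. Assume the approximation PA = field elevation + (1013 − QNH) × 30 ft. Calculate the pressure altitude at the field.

500 ft

Pressure correction = (1013 − 1040) × 30 = -810 ft.
Pressure altitude = 1310 + (-810) = 500 ft.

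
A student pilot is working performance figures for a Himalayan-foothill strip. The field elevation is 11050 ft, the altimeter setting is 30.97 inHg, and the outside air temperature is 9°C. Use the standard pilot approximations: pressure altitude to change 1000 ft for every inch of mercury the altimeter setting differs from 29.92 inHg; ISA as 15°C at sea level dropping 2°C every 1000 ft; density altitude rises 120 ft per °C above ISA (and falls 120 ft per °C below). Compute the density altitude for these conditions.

Pressure altitude = 11050 + (29.92 − 30.97) × 1000 = 11050 + (-1050) = 10000 ft.
ISA temperature at 10000 ft = 15 − 2 × (10000/1000) = -5°C.
ISA deviation = 9 − (-5) = +14°C.
Density altitude = 10000 + 120 × (14) = 11680 ft.

11680 ft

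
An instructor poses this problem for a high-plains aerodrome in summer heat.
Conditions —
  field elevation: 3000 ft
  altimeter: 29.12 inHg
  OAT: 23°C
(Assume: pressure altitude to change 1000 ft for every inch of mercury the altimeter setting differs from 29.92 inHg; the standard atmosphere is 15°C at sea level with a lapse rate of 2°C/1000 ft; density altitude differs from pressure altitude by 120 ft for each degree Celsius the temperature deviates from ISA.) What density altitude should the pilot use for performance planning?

Pressure altitude = 3000 + (29.92 − 29.12) × 1000 = 3000 + (+800) = 3800 ft.
ISA temperature at 3800 ft = 15 − 2 × (3800/1000) = 7.4°C.
ISA deviation = 23 − 7.4 = +15.6°C.
Density altitude = 3800 + 120 × (15.6) = 5672 ft.

5672 ft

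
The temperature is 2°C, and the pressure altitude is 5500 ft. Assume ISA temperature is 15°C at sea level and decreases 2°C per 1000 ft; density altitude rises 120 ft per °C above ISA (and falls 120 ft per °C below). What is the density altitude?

ISA temperature at 5500 ft = 15 − 2 × (5500/1000) = 4°C.
ISA deviation = 2 − 4 = -2°C.
Density altitude = 5500 + 120 × (-2) = 5500 + (-240) = 5260 ft.

5260 ft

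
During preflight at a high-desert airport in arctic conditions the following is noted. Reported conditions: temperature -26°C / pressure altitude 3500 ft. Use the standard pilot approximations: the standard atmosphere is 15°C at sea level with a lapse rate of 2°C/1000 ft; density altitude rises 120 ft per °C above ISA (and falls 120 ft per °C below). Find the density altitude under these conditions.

ISA temperature at 3500 ft = 15 − 2 × (3500/1000) = 8°C.
ISA deviation = -26 − 8 = -34°C.
Density altitude = 3500 + 120 × (-34) = 3500 + (-4080) = -580 ft.

-580 ft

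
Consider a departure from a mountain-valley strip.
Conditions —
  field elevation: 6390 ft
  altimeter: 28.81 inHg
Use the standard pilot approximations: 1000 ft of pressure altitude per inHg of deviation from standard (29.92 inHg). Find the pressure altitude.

Pressure correction = (29.92 − 28.81) × 1000 = +1110 ft.
Pressure altitude = 6390 + (+1110) = 7500 ft.

7500 ft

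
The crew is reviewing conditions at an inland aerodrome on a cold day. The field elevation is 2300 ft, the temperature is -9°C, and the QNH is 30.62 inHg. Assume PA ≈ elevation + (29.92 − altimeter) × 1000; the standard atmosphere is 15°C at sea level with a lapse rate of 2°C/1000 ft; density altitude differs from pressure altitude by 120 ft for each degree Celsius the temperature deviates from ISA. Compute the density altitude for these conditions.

-896 ft

Pressure altitude = 2300 + (29.92 − 30.62) × 1000 = 2300 + (-700) = 1600 ft.
ISA temperature at 1600 ft = 15 − 2 × (1600/1000) = 11.8°C.
ISA deviation = -9 − 11.8 = -20.8°C.
Density altitude = 1600 + 120 × (-20.8) = -896 ft.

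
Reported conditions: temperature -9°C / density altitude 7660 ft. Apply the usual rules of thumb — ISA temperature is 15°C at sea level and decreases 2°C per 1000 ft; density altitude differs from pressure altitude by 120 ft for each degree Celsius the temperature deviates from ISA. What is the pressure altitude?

8500 ft

DA = PA + 120 × (OAT − (15 − 2·PA/1000)) = PA + 120·OAT − 1800 + 0.24·PA = 1.24·PA + 120·OAT − 1800.
So 1.24·PA = 7660 − 120 × (-9) + 1800 = 10540.
PA = 10540 / 1.24 = 8500 ft.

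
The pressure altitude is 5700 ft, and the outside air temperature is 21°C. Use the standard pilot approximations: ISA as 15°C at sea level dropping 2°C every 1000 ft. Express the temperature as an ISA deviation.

ISA+17.4°C

ISA temperature at 5700 ft = 15 − 2 × (5700/1000) = 3.6°C.
Deviation = OAT − ISA = 21 − 3.6 = +17.4°C.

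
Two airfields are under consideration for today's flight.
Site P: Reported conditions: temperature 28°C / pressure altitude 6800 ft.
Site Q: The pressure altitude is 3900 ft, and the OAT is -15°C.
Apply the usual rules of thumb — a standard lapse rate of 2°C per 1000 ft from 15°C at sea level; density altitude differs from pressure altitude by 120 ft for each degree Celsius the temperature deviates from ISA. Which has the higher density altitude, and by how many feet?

Site P by 8756 ft

Site P: ISA temp = 1.4°C, deviation +26.6°C, DA = 6800 + 120 × 26.6 = 9992 ft.
Site Q: ISA temp = 7.2°C, deviation -22.2°C, DA = 3900 + 120 × (-22.2) = 1236 ft.
Site P is higher by 9992 − 1236 = 8756 ft.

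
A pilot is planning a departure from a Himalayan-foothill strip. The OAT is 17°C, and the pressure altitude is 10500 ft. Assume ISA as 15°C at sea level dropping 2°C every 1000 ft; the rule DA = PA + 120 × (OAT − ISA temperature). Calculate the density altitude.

ISA temperature at 10500 ft = 15 − 2 × (10500/1000) = -6°C.
ISA deviation = 17 − (-6) = +23°C.
Density altitude = 10500 + 120 × (23) = 10500 + (+2760) = 13260 ft.

13260 ft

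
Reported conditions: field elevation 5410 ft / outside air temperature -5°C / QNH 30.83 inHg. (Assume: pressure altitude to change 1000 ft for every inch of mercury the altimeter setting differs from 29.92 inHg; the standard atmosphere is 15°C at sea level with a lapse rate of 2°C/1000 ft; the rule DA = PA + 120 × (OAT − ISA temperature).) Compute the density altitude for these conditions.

3180 ft

Pressure altitude = 5410 + (29.92 − 30.83) × 1000 = 5410 + (-910) = 4500 ft.
ISA temperature at 4500 ft = 15 − 2 × (4500/1000) = 6°C.
ISA deviation = -5 − 6 = -11°C.
Density altitude = 4500 + 120 × (-11) = 3180 ft.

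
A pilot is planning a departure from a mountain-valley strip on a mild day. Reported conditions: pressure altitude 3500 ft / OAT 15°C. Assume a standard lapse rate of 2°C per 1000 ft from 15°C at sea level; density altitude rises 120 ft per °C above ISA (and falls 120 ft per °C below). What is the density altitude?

4340 ft

ISA temperature at 3500 ft = 15 − 2 × (3500/1000) = 8°C.
ISA deviation = 15 − 8 = +7°C.
Density altitude = 3500 + 120 × (7) = 3500 + (+840) = 4340 ft.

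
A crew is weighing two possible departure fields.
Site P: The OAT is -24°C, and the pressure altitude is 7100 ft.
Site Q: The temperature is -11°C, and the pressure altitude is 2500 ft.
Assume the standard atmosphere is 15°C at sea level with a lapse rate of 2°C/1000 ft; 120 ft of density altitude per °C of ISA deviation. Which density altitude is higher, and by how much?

Site P by 4144 ft

Site P: ISA temp = 0.8°C, deviation -24.8°C, DA = 7100 + 120 × (-24.8) = 4124 ft.
Site Q: ISA temp = 10°C, deviation -21°C, DA = 2500 + 120 × (-21) = -20 ft.
Site P is higher by 4124 − (-20) = 4144 ft.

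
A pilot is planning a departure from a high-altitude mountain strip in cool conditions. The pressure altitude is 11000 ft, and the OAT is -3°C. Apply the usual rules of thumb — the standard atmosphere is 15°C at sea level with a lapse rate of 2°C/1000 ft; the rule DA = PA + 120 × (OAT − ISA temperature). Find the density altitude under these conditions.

11480 ft

ISA temperature at 11000 ft = 15 − 2 × (11000/1000) = -7°C.
ISA deviation = -3 − (-7) = +4°C.
Density altitude = 11000 + 120 × (4) = 11000 + (+480) = 11480 ft.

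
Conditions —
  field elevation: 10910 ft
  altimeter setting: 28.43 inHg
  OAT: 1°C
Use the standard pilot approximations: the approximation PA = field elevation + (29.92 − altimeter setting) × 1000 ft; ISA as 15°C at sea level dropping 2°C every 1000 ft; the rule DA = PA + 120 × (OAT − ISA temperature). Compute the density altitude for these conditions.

Pressure altitude = 10910 + (29.92 − 28.43) × 1000 = 10910 + (+1490) = 12400 ft.
ISA temperature at 12400 ft = 15 − 2 × (12400/1000) = -9.8°C.
ISA deviation = 1 − (-9.8) = +10.8°C.
Density altitude = 12400 + 120 × (10.8) = 13696 ft.

13696 ft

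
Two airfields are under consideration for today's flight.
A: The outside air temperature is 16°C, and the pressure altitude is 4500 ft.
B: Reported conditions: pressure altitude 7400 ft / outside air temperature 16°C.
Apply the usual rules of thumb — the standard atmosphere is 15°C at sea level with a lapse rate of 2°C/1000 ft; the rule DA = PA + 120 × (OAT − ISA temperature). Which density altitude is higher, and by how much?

B by 3596 ft

A: ISA temp = 6°C, deviation +10°C, DA = 4500 + 120 × 10 = 5700 ft.
B: ISA temp = 0.2°C, deviation +15.8°C, DA = 7400 + 120 × 15.8 = 9296 ft.
B is higher by 9296 − 5700 = 3596 ft.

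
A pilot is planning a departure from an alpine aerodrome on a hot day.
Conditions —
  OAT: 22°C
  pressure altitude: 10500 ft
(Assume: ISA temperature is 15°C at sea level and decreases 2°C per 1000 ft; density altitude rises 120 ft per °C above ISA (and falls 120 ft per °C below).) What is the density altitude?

ISA temperature at 10500 ft = 15 − 2 × (10500/1000) = -6°C.
ISA deviation = 22 − (-6) = +28°C.
Density altitude = 10500 + 120 × (28) = 10500 + (+3360) = 13860 ft.

13860 ft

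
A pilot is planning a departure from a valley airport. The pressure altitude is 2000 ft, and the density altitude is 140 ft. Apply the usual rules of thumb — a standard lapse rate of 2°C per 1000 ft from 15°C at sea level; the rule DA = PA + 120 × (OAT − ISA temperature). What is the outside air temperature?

-4.5°C

Density altitude − pressure altitude = 140 − 2000 = -1860 ft.
At 120 ft/°C that is an ISA deviation of -1860/120 = -15.5°C.
ISA temperature at 2000 ft = 15 − 2 × (2000/1000) = 11°C.
OAT = ISA + deviation = 11 + (-15.5) = -4.5°C.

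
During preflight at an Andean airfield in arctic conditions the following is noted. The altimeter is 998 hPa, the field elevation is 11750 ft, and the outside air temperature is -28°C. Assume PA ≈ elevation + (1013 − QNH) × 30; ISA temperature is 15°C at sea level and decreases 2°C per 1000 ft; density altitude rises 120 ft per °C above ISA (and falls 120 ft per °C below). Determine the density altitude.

9968 ft

Pressure altitude = 11750 + (1013 − 998) × 30 = 11750 + (+450) = 12200 ft.
ISA temperature at 12200 ft = 15 − 2 × (12200/1000) = -9.4°C.
ISA deviation = -28 − (-9.4) = -18.6°C.
Density altitude = 12200 + 120 × (-18.6) = 9968 ft.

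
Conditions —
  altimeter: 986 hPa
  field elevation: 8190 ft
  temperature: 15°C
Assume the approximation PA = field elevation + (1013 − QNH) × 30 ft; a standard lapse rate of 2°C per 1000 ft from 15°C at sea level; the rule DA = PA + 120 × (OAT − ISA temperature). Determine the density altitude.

Pressure altitude = 8190 + (1013 − 986) × 30 = 8190 + (+810) = 9000 ft.
ISA temperature at 9000 ft = 15 − 2 × (9000/1000) = -3°C.
ISA deviation = 15 − (-3) = +18°C.
Density altitude = 9000 + 120 × (18) = 11160 ft.

11160 ft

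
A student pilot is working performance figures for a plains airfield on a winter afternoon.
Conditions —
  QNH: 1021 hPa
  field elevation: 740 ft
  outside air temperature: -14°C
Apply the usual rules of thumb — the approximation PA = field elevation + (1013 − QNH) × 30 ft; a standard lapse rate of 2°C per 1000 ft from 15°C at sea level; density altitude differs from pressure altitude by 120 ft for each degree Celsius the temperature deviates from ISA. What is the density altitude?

Pressure altitude = 740 + (1013 − 1021) × 30 = 740 + (-240) = 500 ft.
ISA temperature at 500 ft = 15 − 2 × (500/1000) = 14°C.
ISA deviation = -14 − 14 = -28°C.
Density altitude = 500 + 120 × (-28) = -2860 ft.

-2860 ft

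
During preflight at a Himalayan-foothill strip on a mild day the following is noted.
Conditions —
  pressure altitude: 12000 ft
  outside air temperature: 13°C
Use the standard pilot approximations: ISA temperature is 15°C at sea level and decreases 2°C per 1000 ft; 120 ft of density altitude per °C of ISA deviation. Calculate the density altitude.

14640 ft

ISA temperature at 12000 ft = 15 − 2 × (12000/1000) = -9°C.
ISA deviation = 13 − (-9) = +22°C.
Density altitude = 12000 + 120 × (22) = 12000 + (+2640) = 14640 ft.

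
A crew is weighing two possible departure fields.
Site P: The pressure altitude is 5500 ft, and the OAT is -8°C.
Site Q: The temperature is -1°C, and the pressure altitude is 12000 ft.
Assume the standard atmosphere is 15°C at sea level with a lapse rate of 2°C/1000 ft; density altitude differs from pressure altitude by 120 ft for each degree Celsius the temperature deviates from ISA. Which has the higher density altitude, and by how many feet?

Site P: ISA temp = 4°C, deviation -12°C, DA = 5500 + 120 × (-12) = 4060 ft.
Site Q: ISA temp = -9°C, deviation +8°C, DA = 12000 + 120 × 8 = 12960 ft.
Site Q is higher by 12960 − 4060 = 8900 ft.

Site Q by 8900 ft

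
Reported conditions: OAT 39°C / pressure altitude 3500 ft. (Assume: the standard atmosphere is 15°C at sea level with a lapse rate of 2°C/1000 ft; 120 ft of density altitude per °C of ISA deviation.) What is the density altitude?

ISA temperature at 3500 ft = 15 − 2 × (3500/1000) = 8°C.
ISA deviation = 39 − 8 = +31°C.
Density altitude = 3500 + 120 × (31) = 3500 + (+3720) = 7220 ft.

7220 ft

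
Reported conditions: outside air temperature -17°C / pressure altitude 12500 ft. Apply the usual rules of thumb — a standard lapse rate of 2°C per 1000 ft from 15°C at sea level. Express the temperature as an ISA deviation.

ISA-7°C

ISA temperature at 12500 ft = 15 − 2 × (12500/1000) = -10°C.
Deviation = OAT − ISA = -17 − (-10) = -7°C.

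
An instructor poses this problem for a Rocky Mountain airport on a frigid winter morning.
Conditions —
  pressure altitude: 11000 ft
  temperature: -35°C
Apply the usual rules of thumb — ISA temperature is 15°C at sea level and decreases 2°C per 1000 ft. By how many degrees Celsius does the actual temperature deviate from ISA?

ISA-28°C

ISA temperature at 11000 ft = 15 − 2 × (11000/1000) = -7°C.
Deviation = OAT − ISA = -35 − (-7) = -28°C.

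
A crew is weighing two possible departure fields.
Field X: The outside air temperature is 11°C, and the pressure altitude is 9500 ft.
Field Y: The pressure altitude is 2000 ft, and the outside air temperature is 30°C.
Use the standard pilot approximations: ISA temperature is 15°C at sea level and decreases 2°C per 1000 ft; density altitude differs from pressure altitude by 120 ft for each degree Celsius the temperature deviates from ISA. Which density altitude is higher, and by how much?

Field X by 7020 ft

Field X: ISA temp = -4°C, deviation +15°C, DA = 9500 + 120 × 15 = 11300 ft.
Field Y: ISA temp = 11°C, deviation +19°C, DA = 2000 + 120 × 19 = 4280 ft.
Field X is higher by 11300 − 4280 = 7020 ft.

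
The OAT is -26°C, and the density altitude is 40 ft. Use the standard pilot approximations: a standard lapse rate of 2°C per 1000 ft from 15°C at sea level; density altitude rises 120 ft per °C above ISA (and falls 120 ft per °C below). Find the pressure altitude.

4000 ft

DA = PA + 120 × (OAT − (15 − 2·PA/1000)) = PA + 120·OAT − 1800 + 0.24·PA = 1.24·PA + 120·OAT − 1800.
So 1.24·PA = 40 − 120 × (-26) + 1800 = 4960.
PA = 4960 / 1.24 = 4000 ft.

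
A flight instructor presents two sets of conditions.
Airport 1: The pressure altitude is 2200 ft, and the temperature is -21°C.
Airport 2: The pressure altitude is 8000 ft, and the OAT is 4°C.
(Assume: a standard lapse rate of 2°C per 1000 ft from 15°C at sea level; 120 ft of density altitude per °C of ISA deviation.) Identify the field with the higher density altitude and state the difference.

Airport 2 by 10192 ft

Airport 1: ISA temp = 10.6°C, deviation -31.6°C, DA = 2200 + 120 × (-31.6) = -1592 ft.
Airport 2: ISA temp = -1°C, deviation +5°C, DA = 8000 + 120 × 5 = 8600 ft.
Airport 2 is higher by 8600 − (-1592) = 10192 ft.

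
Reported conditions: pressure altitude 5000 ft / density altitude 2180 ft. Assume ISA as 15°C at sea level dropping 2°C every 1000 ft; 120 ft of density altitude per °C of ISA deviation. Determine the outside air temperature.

Density altitude − pressure altitude = 2180 − 5000 = -2820 ft.
At 120 ft/°C that is an ISA deviation of -2820/120 = -23.5°C.
ISA temperature at 5000 ft = 15 − 2 × (5000/1000) = 5°C.
OAT = ISA + deviation = 5 + (-23.5) = -18.5°C.

-18.5°C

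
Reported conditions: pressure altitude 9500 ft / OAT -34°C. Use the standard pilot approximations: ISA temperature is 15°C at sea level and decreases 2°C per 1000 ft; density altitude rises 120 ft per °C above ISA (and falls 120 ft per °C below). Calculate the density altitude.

5900 ft

ISA temperature at 9500 ft = 15 − 2 × (9500/1000) = -4°C.
ISA deviation = -34 − (-4) = -30°C.
Density altitude = 9500 + 120 × (-30) = 9500 + (-3600) = 5900 ft.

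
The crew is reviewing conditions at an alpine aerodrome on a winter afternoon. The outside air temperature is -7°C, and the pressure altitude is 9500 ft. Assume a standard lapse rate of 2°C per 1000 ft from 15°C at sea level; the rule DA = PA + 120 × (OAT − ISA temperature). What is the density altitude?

ISA temperature at 9500 ft = 15 − 2 × (9500/1000) = -4°C.
ISA deviation = -7 − (-4) = -3°C.
Density altitude = 9500 + 120 × (-3) = 9500 + (-360) = 9140 ft.

9140 ft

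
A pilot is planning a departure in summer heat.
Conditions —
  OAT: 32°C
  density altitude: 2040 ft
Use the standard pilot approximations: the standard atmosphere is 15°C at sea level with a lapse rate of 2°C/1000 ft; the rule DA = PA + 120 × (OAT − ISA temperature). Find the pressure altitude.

DA = PA + 120 × (OAT − (15 − 2·PA/1000)) = PA + 120·OAT − 1800 + 0.24·PA = 1.24·PA + 120·OAT − 1800.
So 1.24·PA = 2040 − 120 × 32 + 1800 = 0.
PA = 0 / 1.24 = 0 ft.

0 ft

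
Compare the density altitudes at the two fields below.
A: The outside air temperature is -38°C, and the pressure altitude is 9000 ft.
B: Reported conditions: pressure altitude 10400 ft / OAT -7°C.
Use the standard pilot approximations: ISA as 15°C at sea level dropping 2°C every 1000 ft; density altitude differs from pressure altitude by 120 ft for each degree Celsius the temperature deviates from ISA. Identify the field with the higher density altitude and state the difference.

A: ISA temp = -3°C, deviation -35°C, DA = 9000 + 120 × (-35) = 4800 ft.
B: ISA temp = -5.8°C, deviation -1.2°C, DA = 10400 + 120 × (-1.2) = 10256 ft.
B is higher by 10256 − 4800 = 5456 ft.

B by 5456 ft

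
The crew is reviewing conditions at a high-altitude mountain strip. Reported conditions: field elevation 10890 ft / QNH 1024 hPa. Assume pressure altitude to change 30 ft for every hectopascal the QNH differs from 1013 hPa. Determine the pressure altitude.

10560 ft

Pressure correction = (1013 − 1024) × 30 = -330 ft.
Pressure altitude = 10890 + (-330) = 10560 ft.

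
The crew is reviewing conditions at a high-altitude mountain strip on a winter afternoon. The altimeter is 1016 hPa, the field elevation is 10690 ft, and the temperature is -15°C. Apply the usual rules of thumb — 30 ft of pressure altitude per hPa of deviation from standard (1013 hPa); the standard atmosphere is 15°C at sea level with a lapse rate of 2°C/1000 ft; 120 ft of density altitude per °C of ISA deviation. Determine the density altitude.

9544 ft

Pressure altitude = 10690 + (1013 − 1016) × 30 = 10690 + (-90) = 10600 ft.
ISA temperature at 10600 ft = 15 − 2 × (10600/1000) = -6.2°C.
ISA deviation = -15 − (-6.2) = -8.8°C.
Density altitude = 10600 + 120 × (-8.8) = 9544 ft.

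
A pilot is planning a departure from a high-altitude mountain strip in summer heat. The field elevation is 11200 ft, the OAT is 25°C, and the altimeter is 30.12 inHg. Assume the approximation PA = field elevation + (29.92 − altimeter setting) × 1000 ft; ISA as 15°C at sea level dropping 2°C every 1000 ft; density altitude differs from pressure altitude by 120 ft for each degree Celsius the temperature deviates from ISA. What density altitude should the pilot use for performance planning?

14840 ft

Pressure altitude = 11200 + (29.92 − 30.12) × 1000 = 11200 + (-200) = 11000 ft.
ISA temperature at 11000 ft = 15 − 2 × (11000/1000) = -7°C.
ISA deviation = 25 − (-7) = +32°C.
Density altitude = 11000 + 120 × (32) = 14840 ft.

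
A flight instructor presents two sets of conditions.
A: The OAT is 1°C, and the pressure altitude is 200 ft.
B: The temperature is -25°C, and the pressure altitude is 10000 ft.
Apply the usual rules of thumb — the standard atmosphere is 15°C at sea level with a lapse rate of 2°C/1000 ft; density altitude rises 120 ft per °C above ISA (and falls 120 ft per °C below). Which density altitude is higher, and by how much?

A: ISA temp = 14.6°C, deviation -13.6°C, DA = 200 + 120 × (-13.6) = -1432 ft.
B: ISA temp = -5°C, deviation -20°C, DA = 10000 + 120 × (-20) = 7600 ft.
B is higher by 7600 − (-1432) = 9032 ft.

B by 9032 ft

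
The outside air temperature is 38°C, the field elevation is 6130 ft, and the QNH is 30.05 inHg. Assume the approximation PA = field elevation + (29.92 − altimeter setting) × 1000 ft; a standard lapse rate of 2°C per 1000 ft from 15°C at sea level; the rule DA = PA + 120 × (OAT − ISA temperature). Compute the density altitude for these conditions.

10200 ft

Pressure altitude = 6130 + (29.92 − 30.05) × 1000 = 6130 + (-130) = 6000 ft.
ISA temperature at 6000 ft = 15 − 2 × (6000/1000) = 3°C.
ISA deviation = 38 − 3 = +35°C.
Density altitude = 6000 + 120 × (35) = 10200 ft.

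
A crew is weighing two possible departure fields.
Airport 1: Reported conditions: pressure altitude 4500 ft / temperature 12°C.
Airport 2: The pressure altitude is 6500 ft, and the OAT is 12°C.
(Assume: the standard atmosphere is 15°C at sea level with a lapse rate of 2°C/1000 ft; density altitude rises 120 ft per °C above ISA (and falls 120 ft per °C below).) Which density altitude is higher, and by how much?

Airport 2 by 2480 ft

Airport 1: ISA temp = 6°C, deviation +6°C, DA = 4500 + 120 × 6 = 5220 ft.
Airport 2: ISA temp = 2°C, deviation +10°C, DA = 6500 + 120 × 10 = 7700 ft.
Airport 2 is higher by 7700 − 5220 = 2480 ft.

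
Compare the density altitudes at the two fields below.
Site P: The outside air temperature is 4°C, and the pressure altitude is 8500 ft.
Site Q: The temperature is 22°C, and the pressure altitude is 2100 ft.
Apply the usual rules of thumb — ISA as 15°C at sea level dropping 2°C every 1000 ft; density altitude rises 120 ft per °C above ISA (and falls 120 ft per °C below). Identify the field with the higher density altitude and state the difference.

Site P by 5776 ft

Site P: ISA temp = -2°C, deviation +6°C, DA = 8500 + 120 × 6 = 9220 ft.
Site Q: ISA temp = 10.8°C, deviation +11.2°C, DA = 2100 + 120 × 11.2 = 3444 ft.
Site P is higher by 9220 − 3444 = 5776 ft.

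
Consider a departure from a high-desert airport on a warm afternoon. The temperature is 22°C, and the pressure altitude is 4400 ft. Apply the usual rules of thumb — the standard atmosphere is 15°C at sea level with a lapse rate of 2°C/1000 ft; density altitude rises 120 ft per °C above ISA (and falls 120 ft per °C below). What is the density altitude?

ISA temperature at 4400 ft = 15 − 2 × (4400/1000) = 6.2°C.
ISA deviation = 22 − 6.2 = +15.8°C.
Density altitude = 4400 + 120 × (15.8) = 4400 + (+1896) = 6296 ft.

6296 ft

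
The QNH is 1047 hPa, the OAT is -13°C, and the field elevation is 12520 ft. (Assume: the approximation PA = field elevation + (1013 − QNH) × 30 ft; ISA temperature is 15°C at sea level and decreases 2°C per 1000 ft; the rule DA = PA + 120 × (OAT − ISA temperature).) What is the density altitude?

10900 ft

Pressure altitude = 12520 + (1013 − 1047) × 30 = 12520 + (-1020) = 11500 ft.
ISA temperature at 11500 ft = 15 − 2 × (11500/1000) = -8°C.
ISA deviation = -13 − (-8) = -5°C.
Density altitude = 11500 + 120 × (-5) = 10900 ft.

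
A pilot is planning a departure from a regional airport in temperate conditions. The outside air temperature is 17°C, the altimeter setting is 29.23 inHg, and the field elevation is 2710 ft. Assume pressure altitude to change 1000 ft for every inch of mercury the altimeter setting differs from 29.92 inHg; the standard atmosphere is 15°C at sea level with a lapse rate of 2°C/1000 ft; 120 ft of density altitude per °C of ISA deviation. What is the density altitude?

4456 ft

Pressure altitude = 2710 + (29.92 − 29.23) × 1000 = 2710 + (+690) = 3400 ft.
ISA temperature at 3400 ft = 15 − 2 × (3400/1000) = 8.2°C.
ISA deviation = 17 − 8.2 = +8.8°C.
Density altitude = 3400 + 120 × (8.8) = 4456 ft.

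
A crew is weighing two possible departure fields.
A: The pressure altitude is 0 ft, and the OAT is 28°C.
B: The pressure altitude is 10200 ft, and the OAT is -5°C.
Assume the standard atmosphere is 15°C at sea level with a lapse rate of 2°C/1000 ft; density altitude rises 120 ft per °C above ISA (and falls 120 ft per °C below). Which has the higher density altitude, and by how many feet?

B by 8688 ft

A: ISA temp = 15°C, deviation +13°C, DA = 0 + 120 × 13 = 1560 ft.
B: ISA temp = -5.4°C, deviation +0.4°C, DA = 10200 + 120 × 0.4 = 10248 ft.
B is higher by 10248 − 1560 = 8688 ft.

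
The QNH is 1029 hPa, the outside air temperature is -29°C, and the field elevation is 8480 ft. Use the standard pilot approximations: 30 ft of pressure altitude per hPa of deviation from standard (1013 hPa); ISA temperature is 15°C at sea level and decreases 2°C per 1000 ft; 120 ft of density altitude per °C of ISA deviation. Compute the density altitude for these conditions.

4640 ft

Pressure altitude = 8480 + (1013 − 1029) × 30 = 8480 + (-480) = 8000 ft.
ISA temperature at 8000 ft = 15 − 2 × (8000/1000) = -1°C.
ISA deviation = -29 − (-1) = -28°C.
Density altitude = 8000 + 120 × (-28) = 4640 ft.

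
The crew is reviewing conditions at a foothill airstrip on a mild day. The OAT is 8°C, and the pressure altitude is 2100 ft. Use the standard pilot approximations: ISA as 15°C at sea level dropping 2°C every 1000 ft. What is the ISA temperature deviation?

ISA-2.8°C

ISA temperature at 2100 ft = 15 − 2 × (2100/1000) = 10.8°C.
Deviation = OAT − ISA = 8 − 10.8 = -2.8°C.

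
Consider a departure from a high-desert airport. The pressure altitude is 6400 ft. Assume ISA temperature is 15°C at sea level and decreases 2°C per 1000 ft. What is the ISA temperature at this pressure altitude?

ISA temperature = 15 − 2 × (6400/1000) = 15 − 12.8 = 2.2°C.

2.2°C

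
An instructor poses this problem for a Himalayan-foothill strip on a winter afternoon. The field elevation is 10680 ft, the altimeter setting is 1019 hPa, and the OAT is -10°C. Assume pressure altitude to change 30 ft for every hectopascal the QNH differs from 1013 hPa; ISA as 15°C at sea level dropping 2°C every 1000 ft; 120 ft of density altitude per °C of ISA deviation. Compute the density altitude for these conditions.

10020 ft

Pressure altitude = 10680 + (1013 − 1019) × 30 = 10680 + (-180) = 10500 ft.
ISA temperature at 10500 ft = 15 − 2 × (10500/1000) = -6°C.
ISA deviation = -10 − (-6) = -4°C.
Density altitude = 10500 + 120 × (-4) = 10020 ft.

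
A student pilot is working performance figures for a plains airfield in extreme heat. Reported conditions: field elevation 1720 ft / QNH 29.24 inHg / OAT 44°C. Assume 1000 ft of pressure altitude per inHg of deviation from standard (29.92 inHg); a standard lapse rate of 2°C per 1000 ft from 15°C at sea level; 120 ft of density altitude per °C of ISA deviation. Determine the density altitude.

6456 ft

Pressure altitude = 1720 + (29.92 − 29.24) × 1000 = 1720 + (+680) = 2400 ft.
ISA temperature at 2400 ft = 15 − 2 × (2400/1000) = 10.2°C.
ISA deviation = 44 − 10.2 = +33.8°C.
Density altitude = 2400 + 120 × (33.8) = 6456 ft.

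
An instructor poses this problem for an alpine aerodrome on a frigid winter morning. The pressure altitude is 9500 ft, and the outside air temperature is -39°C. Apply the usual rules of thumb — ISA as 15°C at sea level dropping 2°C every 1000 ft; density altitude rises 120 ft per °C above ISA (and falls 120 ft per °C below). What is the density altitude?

ISA temperature at 9500 ft = 15 − 2 × (9500/1000) = -4°C.
ISA deviation = -39 − (-4) = -35°C.
Density altitude = 9500 + 120 × (-35) = 9500 + (-4200) = 5300 ft.

5300 ft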